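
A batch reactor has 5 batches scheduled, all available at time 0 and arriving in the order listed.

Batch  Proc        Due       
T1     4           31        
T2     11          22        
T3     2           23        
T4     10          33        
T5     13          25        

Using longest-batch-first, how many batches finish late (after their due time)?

4

LPT (decreasing processing time): T5 T2 T4 T1 T3.
T5: 0→13, due 25, tardiness 0
T2: 13→24, due 22, tardiness 2
T4: 24→34, due 33, tardiness 1
T1: 34→38, due 31, tardiness 7
T3: 38→40, due 23, tardiness 17
Late batches: 4.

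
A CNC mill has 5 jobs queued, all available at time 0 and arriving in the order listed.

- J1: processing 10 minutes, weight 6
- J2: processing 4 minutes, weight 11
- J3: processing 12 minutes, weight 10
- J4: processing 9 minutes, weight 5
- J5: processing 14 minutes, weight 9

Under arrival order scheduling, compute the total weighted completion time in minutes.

1090

FIFO (arrival order): J1 J2 J3 J4 J5.
J1: finishes 10, weight 6, w·C = 60
J2: finishes 14, weight 11, w·C = 154
J3: finishes 26, weight 10, w·C = 260
J4: finishes 35, weight 5, w·C = 175
J5: finishes 49, weight 9, w·C = 441
Sum = 60+154+260+175+441 = 1090.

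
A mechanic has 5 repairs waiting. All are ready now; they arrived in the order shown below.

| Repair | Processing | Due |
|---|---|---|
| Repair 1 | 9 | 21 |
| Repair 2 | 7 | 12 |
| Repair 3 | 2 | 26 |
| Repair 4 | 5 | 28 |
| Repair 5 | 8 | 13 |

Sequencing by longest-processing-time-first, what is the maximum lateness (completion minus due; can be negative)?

LPT (decreasing processing time): Repair 1 Repair 5 Repair 2 Repair 4 Repair 3.
Repair 1: 0→9, due 21, lateness -12
Repair 5: 9→17, due 13, lateness 4
Repair 2: 17→24, due 12, lateness 12
Repair 4: 24→29, due 28, lateness 1
Repair 3: 29→31, due 26, lateness 5
Maximum = 12.

12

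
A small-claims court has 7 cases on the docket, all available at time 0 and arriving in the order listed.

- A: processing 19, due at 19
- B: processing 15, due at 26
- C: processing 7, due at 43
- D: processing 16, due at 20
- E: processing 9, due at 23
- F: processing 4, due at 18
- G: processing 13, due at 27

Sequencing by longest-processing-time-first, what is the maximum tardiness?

LPT (decreasing processing time): A D B G E C F.
A: 0→19, due 19, tardiness 0
D: 19→35, due 20, tardiness 15
B: 35→50, due 26, tardiness 24
G: 50→63, due 27, tardiness 36
E: 63→72, due 23, tardiness 49
C: 72→79, due 43, tardiness 36
F: 79→83, due 18, tardiness 65
Maximum = 65.

65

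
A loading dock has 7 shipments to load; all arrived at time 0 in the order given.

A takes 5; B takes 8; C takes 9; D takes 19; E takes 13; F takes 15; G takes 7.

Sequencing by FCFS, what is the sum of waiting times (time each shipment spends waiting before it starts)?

204

FIFO (arrival order): A B C D E F G.
A: waits 0, runs 0→5
B: waits 5, runs 5→13
C: waits 13, runs 13→22
D: waits 22, runs 22→41
E: waits 41, runs 41→54
F: waits 54, runs 54→69
G: waits 69, runs 69→76
Sum = 0+5+13+22+41+54+69 = 204.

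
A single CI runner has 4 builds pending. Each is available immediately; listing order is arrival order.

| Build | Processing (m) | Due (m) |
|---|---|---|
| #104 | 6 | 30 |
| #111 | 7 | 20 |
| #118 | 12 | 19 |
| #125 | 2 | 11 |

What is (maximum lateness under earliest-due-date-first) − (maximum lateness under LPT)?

-15

EDD (increasing due date): #125 #118 #111 #104.
#125: 0→2, due 11, lateness -9
#118: 2→14, due 19, lateness -5
#111: 14→21, due 20, lateness 1
#104: 21→27, due 30, lateness -3
Maximum = 1.
LPT (decreasing processing time): #118 #111 #104 #125.
#118: 0→12, due 19, lateness -7
#111: 12→19, due 20, lateness -1
#104: 19→25, due 30, lateness -5
#125: 25→27, due 11, lateness 16
Maximum = 16.
Difference = 1 − 16 = -15.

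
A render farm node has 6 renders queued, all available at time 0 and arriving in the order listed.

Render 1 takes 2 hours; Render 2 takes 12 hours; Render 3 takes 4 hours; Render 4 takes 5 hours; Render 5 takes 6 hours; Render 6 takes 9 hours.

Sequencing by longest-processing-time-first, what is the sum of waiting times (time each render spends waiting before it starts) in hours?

LPT (decreasing processing time): Render 2 Render 6 Render 5 Render 4 Render 3 Render 1.
Render 2: waits 0, runs 0→12
Render 6: waits 12, runs 12→21
Render 5: waits 21, runs 21→27
Render 4: waits 27, runs 27→32
Render 3: waits 32, runs 32→36
Render 1: waits 36, runs 36→38
Sum = 0+12+21+27+32+36 = 128.

128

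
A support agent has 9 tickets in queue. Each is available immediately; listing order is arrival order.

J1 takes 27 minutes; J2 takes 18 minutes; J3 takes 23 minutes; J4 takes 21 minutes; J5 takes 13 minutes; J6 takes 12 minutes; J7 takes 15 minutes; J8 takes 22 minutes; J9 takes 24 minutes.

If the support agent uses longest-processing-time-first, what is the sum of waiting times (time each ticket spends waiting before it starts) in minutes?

LPT (decreasing processing time): J1 J9 J3 J8 J4 J2 J7 J5 J6.
J1: waits 0, runs 0→27
J9: waits 27, runs 27→51
J3: waits 51, runs 51→74
J8: waits 74, runs 74→96
J4: waits 96, runs 96→117
J2: waits 117, runs 117→135
J7: waits 135, runs 135→150
J5: waits 150, runs 150→163
J6: waits 163, runs 163→175
Sum = 0+27+51+74+96+117+135+150+163 = 813.

813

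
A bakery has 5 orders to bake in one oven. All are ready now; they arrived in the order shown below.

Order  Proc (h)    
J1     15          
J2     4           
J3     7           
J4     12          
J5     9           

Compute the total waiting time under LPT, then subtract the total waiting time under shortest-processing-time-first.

LPT (decreasing processing time): J1 J4 J5 J3 J2.
J1: waits 0, runs 0→15
J4: waits 15, runs 15→27
J5: waits 27, runs 27→36
J3: waits 36, runs 36→43
J2: waits 43, runs 43→47
Sum = 0+15+27+36+43 = 121.
SPT (increasing processing time): J2 J3 J5 J4 J1.
J2: waits 0, runs 0→4
J3: waits 4, runs 4→11
J5: waits 11, runs 11→20
J4: waits 20, runs 20→32
J1: waits 32, runs 32→47
Sum = 0+4+11+20+32 = 67.
Difference = 121 − 67 = 54.

54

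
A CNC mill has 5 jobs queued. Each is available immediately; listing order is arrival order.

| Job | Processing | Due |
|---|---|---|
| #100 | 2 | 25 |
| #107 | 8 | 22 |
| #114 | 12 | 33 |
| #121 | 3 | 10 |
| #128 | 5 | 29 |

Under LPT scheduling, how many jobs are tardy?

2

LPT (decreasing processing time): #114 #107 #128 #121 #100.
#114: 0→12, due 33, tardiness 0
#107: 12→20, due 22, tardiness 0
#128: 20→25, due 29, tardiness 0
#121: 25→28, due 10, tardiness 18
#100: 28→30, due 25, tardiness 5
Late jobs: 2.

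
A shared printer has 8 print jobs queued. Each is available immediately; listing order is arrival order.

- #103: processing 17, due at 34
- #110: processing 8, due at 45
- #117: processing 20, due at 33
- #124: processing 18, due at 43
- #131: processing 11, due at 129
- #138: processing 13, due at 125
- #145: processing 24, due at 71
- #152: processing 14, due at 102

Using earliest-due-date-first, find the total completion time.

EDD (increasing due date): #117 #103 #124 #110 #145 #152 #138 #131.
#117: 0→20
#103: 20→37
#124: 37→55
#110: 55→63
#145: 63→87
#152: 87→101
#138: 101→114
#131: 114→125
Sum = 20+37+55+63+87+101+114+125 = 602.

602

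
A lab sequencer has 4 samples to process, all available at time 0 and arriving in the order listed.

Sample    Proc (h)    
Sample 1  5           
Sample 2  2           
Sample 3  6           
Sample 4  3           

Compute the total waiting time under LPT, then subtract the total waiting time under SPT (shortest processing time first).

14

LPT (decreasing processing time): Sample 3 Sample 1 Sample 4 Sample 2.
Sample 3: waits 0, runs 0→6
Sample 1: waits 6, runs 6→11
Sample 4: waits 11, runs 11→14
Sample 2: waits 14, runs 14→16
Sum = 0+6+11+14 = 31.
SPT (increasing processing time): Sample 2 Sample 4 Sample 1 Sample 3.
Sample 2: waits 0, runs 0→2
Sample 4: waits 2, runs 2→5
Sample 1: waits 5, runs 5→10
Sample 3: waits 10, runs 10→16
Sum = 0+2+5+10 = 17.
Difference = 31 − 17 = 14.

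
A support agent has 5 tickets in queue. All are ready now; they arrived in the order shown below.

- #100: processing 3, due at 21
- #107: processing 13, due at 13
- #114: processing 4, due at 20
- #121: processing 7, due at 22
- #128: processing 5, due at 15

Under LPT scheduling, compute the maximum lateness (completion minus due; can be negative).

LPT (decreasing processing time): #107 #121 #128 #114 #100.
#107: 0→13, due 13, lateness 0
#121: 13→20, due 22, lateness -2
#128: 20→25, due 15, lateness 10
#114: 25→29, due 20, lateness 9
#100: 29→32, due 21, lateness 11
Maximum = 11.

11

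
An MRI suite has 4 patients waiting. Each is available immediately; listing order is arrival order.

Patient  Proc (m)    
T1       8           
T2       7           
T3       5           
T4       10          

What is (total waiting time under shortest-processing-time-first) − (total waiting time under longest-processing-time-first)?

SPT (increasing processing time): T3 T2 T1 T4.
T3: waits 0, runs 0→5
T2: waits 5, runs 5→12
T1: waits 12, runs 12→20
T4: waits 20, runs 20→30
Sum = 0+5+12+20 = 37.
LPT (decreasing processing time): T4 T1 T2 T3.
T4: waits 0, runs 0→10
T1: waits 10, runs 10→18
T2: waits 18, runs 18→25
T3: waits 25, runs 25→30
Sum = 0+10+18+25 = 53.
Difference = 37 − 53 = -16.

-16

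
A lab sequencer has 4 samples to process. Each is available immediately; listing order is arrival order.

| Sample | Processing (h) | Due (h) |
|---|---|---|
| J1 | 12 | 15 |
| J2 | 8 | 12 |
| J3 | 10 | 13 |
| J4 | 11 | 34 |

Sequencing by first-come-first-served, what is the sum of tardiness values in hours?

FIFO (arrival order): J1 J2 J3 J4.
J1: 0→12, due 15, tardiness 0
J2: 12→20, due 12, tardiness 8
J3: 20→30, due 13, tardiness 17
J4: 30→41, due 34, tardiness 7
Sum = 0+8+17+7 = 32.

32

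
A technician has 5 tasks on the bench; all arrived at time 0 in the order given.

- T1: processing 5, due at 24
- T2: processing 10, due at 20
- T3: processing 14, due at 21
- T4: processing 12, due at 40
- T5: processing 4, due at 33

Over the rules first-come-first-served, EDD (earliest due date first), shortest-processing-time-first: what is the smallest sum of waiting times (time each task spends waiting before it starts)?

FIFO (arrival order): T1 T2 T3 T4 T5.
T1: waits 0, runs 0→5
T2: waits 5, runs 5→15
T3: waits 15, runs 15→29
T4: waits 29, runs 29→41
T5: waits 41, runs 41→45
Sum = 0+5+15+29+41 = 90.
EDD (increasing due date): T2 T3 T1 T5 T4.
T2: waits 0, runs 0→10
T3: waits 10, runs 10→24
T1: waits 24, runs 24→29
T5: waits 29, runs 29→33
T4: waits 33, runs 33→45
Sum = 0+10+24+29+33 = 96.
SPT (increasing processing time): T5 T1 T2 T4 T3.
T5: waits 0, runs 0→4
T1: waits 4, runs 4→9
T2: waits 9, runs 9→19
T4: waits 19, runs 19→31
T3: waits 31, runs 31→45
Sum = 0+4+9+19+31 = 63.
FIFO 90, EDD 96, SPT 63 → minimum 63.

63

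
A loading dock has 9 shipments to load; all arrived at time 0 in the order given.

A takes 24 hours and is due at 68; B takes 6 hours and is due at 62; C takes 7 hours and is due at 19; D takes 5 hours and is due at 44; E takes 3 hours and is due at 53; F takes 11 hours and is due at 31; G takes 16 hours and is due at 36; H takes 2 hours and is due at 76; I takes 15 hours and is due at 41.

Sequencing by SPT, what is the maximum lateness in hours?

SPT (increasing processing time): H E D B C F I G A.
H: 0→2, due 76, lateness -74
E: 2→5, due 53, lateness -48
D: 5→10, due 44, lateness -34
B: 10→16, due 62, lateness -46
C: 16→23, due 19, lateness 4
F: 23→34, due 31, lateness 3
I: 34→49, due 41, lateness 8
G: 49→65, due 36, lateness 29
A: 65→89, due 68, lateness 21
Maximum = 29.

29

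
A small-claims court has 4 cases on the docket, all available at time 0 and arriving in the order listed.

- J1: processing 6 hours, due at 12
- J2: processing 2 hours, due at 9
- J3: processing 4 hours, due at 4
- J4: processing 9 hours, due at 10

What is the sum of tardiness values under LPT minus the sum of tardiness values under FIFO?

LPT (decreasing processing time): J4 J1 J3 J2.
J4: 0→9, due 10, tardiness 0
J1: 9→15, due 12, tardiness 3
J3: 15→19, due 4, tardiness 15
J2: 19→21, due 9, tardiness 12
Sum = 0+3+15+12 = 30.
FIFO (arrival order): J1 J2 J3 J4.
J1: 0→6, due 12, tardiness 0
J2: 6→8, due 9, tardiness 0
J3: 8→12, due 4, tardiness 8
J4: 12→21, due 10, tardiness 11
Sum = 0+0+8+11 = 19.
Difference = 30 − 19 = 11.

11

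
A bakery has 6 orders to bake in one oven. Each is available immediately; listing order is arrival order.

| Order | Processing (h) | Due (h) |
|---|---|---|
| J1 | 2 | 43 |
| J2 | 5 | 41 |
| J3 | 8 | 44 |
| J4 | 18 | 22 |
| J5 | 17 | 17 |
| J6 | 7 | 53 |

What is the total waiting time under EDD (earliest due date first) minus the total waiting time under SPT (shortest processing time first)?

EDD (increasing due date): J5 J4 J2 J1 J3 J6.
J5: waits 0, runs 0→17
J4: waits 17, runs 17→35
J2: waits 35, runs 35→40
J1: waits 40, runs 40→42
J3: waits 42, runs 42→50
J6: waits 50, runs 50→57
Sum = 0+17+35+40+42+50 = 184.
SPT (increasing processing time): J1 J2 J6 J3 J5 J4.
J1: waits 0, runs 0→2
J2: waits 2, runs 2→7
J6: waits 7, runs 7→14
J3: waits 14, runs 14→22
J5: waits 22, runs 22→39
J4: waits 39, runs 39→57
Sum = 0+2+7+14+22+39 = 84.
Difference = 184 − 84 = 100.

100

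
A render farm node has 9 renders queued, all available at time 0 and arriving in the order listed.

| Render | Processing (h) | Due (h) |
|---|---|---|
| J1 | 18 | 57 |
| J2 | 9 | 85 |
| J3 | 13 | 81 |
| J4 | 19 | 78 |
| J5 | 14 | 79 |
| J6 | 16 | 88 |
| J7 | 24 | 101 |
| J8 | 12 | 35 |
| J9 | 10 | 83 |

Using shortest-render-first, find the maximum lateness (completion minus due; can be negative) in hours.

SPT (increasing processing time): J2 J9 J8 J3 J5 J6 J1 J4 J7.
J2: 0→9, due 85, lateness -76
J9: 9→19, due 83, lateness -64
J8: 19→31, due 35, lateness -4
J3: 31→44, due 81, lateness -37
J5: 44→58, due 79, lateness -21
J6: 58→74, due 88, lateness -14
J1: 74→92, due 57, lateness 35
J4: 92→111, due 78, lateness 33
J7: 111→135, due 101, lateness 34
Maximum = 35.

35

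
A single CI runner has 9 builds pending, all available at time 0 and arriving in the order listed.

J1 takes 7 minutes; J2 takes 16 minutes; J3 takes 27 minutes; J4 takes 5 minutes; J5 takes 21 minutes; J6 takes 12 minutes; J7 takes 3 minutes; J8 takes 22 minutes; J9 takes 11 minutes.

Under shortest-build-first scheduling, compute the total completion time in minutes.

440

SPT (increasing processing time): J7 J4 J1 J9 J6 J2 J5 J8 J3.
J7: 0→3
J4: 3→8
J1: 8→15
J9: 15→26
J6: 26→38
J2: 38→54
J5: 54→75
J8: 75→97
J3: 97→124
Sum = 3+8+15+26+38+54+75+97+124 = 440.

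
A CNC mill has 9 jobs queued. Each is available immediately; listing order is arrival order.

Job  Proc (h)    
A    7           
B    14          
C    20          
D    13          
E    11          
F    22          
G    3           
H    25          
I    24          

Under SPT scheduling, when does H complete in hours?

139

SPT (increasing processing time): G A E D B C F I H.
G: 0→3
A: 3→10
E: 10→21
D: 21→34
B: 34→48
C: 48→68
F: 68→90
I: 90→114
H: 114→139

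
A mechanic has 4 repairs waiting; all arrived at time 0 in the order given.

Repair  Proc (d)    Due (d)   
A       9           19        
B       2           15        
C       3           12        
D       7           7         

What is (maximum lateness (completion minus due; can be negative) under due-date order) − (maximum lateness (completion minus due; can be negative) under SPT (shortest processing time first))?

-3

EDD (increasing due date): D C B A.
D: 0→7, due 7, lateness 0
C: 7→10, due 12, lateness -2
B: 10→12, due 15, lateness -3
A: 12→21, due 19, lateness 2
Maximum = 2.
SPT (increasing processing time): B C D A.
B: 0→2, due 15, lateness -13
C: 2→5, due 12, lateness -7
D: 5→12, due 7, lateness 5
A: 12→21, due 19, lateness 2
Maximum = 5.
Difference = 2 − 5 = -3.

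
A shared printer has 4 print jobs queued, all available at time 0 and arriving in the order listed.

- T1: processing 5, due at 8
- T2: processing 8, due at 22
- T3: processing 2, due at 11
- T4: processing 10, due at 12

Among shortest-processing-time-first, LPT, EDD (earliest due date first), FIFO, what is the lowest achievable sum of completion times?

SPT (increasing processing time): T3 T1 T2 T4.
T3: 0→2
T1: 2→7
T2: 7→15
T4: 15→25
Sum = 2+7+15+25 = 49.
LPT (decreasing processing time): T4 T2 T1 T3.
T4: 0→10
T2: 10→18
T1: 18→23
T3: 23→25
Sum = 10+18+23+25 = 76.
EDD (increasing due date): T1 T3 T4 T2.
T1: 0→5
T3: 5→7
T4: 7→17
T2: 17→25
Sum = 5+7+17+25 = 54.
FIFO (arrival order): T1 T2 T3 T4.
T1: 0→5
T2: 5→13
T3: 13→15
T4: 15→25
Sum = 5+13+15+25 = 58.
SPT 49, LPT 76, EDD 54, FIFO 58 → minimum 49.

49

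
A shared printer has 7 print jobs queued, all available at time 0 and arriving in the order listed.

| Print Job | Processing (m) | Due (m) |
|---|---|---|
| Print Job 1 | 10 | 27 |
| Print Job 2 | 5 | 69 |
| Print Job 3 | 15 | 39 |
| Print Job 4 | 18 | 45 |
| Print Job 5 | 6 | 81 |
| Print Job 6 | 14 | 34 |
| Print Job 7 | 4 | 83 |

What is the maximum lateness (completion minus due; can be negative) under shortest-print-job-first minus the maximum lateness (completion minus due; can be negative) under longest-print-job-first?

-3

SPT (increasing processing time): Print Job 7 Print Job 2 Print Job 5 Print Job 1 Print Job 6 Print Job 3 Print Job 4.
Print Job 7: 0→4, due 83, lateness -79
Print Job 2: 4→9, due 69, lateness -60
Print Job 5: 9→15, due 81, lateness -66
Print Job 1: 15→25, due 27, lateness -2
Print Job 6: 25→39, due 34, lateness 5
Print Job 3: 39→54, due 39, lateness 15
Print Job 4: 54→72, due 45, lateness 27
Maximum = 27.
LPT (decreasing processing time): Print Job 4 Print Job 3 Print Job 6 Print Job 1 Print Job 5 Print Job 2 Print Job 7.
Print Job 4: 0→18, due 45, lateness -27
Print Job 3: 18→33, due 39, lateness -6
Print Job 6: 33→47, due 34, lateness 13
Print Job 1: 47→57, due 27, lateness 30
Print Job 5: 57→63, due 81, lateness -18
Print Job 2: 63→68, due 69, lateness -1
Print Job 7: 68→72, due 83, lateness -11
Maximum = 30.
Difference = 27 − 30 = -3.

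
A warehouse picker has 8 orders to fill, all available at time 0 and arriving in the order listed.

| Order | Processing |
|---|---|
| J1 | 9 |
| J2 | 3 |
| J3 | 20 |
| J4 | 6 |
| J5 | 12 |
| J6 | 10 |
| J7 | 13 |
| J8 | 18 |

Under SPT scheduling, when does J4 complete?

9

SPT (increasing processing time): J2 J4 J1 J6 J5 J7 J8 J3.
J2: 0→3
J4: 3→9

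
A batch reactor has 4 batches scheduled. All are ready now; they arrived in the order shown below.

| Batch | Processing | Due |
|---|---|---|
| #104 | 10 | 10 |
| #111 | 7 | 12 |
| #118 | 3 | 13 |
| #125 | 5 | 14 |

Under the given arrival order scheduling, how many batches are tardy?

3

FIFO (arrival order): #104 #111 #118 #125.
#104: 0→10, due 10, tardiness 0
#111: 10→17, due 12, tardiness 5
#118: 17→20, due 13, tardiness 7
#125: 20→25, due 14, tardiness 11
Late batches: 3.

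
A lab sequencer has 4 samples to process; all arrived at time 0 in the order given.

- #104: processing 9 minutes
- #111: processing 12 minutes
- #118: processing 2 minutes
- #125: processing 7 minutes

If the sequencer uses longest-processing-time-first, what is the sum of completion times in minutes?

LPT (decreasing processing time): #111 #104 #125 #118.
#111: 0→12
#104: 12→21
#125: 21→28
#118: 28→30
Sum = 12+21+28+30 = 91.

91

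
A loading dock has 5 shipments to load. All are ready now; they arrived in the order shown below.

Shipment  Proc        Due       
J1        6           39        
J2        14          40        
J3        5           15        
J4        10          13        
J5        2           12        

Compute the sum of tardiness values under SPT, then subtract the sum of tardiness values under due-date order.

8

SPT (increasing processing time): J5 J3 J1 J4 J2.
J5: 0→2, due 12, tardiness 0
J3: 2→7, due 15, tardiness 0
J1: 7→13, due 39, tardiness 0
J4: 13→23, due 13, tardiness 10
J2: 23→37, due 40, tardiness 0
Sum = 0+0+0+10+0 = 10.
EDD (increasing due date): J5 J4 J3 J1 J2.
J5: 0→2, due 12, tardiness 0
J4: 2→12, due 13, tardiness 0
J3: 12→17, due 15, tardiness 2
J1: 17→23, due 39, tardiness 0
J2: 23→37, due 40, tardiness 0
Sum = 0+0+2+0+0 = 2.
Difference = 10 − 2 = 8.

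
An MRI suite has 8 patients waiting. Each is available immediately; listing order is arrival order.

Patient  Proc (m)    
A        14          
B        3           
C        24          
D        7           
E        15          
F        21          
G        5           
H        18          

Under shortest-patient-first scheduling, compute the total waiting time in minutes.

SPT (increasing processing time): B G D A E H F C.
B: waits 0, runs 0→3
G: waits 3, runs 3→8
D: waits 8, runs 8→15
A: waits 15, runs 15→29
E: waits 29, runs 29→44
H: waits 44, runs 44→62
F: waits 62, runs 62→83
C: waits 83, runs 83→107
Sum = 0+3+8+15+29+44+62+83 = 244.

244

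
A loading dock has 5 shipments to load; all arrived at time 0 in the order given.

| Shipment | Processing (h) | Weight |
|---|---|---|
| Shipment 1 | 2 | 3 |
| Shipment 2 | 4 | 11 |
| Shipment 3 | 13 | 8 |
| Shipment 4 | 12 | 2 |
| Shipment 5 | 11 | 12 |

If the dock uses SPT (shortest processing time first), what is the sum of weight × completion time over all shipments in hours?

SPT (increasing processing time): Shipment 1 Shipment 2 Shipment 5 Shipment 4 Shipment 3.
Shipment 1: finishes 2, weight 3, w·C = 6
Shipment 2: finishes 6, weight 11, w·C = 66
Shipment 5: finishes 17, weight 12, w·C = 204
Shipment 4: finishes 29, weight 2, w·C = 58
Shipment 3: finishes 42, weight 8, w·C = 336
Sum = 6+66+204+58+336 = 670.

670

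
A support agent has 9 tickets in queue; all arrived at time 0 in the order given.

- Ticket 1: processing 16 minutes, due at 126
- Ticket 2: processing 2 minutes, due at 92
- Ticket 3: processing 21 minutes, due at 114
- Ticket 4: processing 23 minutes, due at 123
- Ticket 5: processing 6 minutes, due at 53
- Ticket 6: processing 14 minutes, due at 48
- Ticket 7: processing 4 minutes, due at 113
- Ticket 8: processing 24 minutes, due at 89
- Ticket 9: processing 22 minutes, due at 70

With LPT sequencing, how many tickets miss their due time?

LPT (decreasing processing time): Ticket 8 Ticket 4 Ticket 9 Ticket 3 Ticket 1 Ticket 6 Ticket 5 Ticket 7 Ticket 2.
Ticket 8: 0→24, due 89, tardiness 0
Ticket 4: 24→47, due 123, tardiness 0
Ticket 9: 47→69, due 70, tardiness 0
Ticket 3: 69→90, due 114, tardiness 0
Ticket 1: 90→106, due 126, tardiness 0
Ticket 6: 106→120, due 48, tardiness 72
Ticket 5: 120→126, due 53, tardiness 73
Ticket 7: 126→130, due 113, tardiness 17
Ticket 2: 130→132, due 92, tardiness 40
Late tickets: 4.

4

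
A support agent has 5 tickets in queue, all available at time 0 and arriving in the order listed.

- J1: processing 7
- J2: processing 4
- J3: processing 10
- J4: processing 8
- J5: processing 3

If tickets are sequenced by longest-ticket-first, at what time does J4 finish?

LPT (decreasing processing time): J3 J4 J1 J2 J5.
J3: 0→10
J4: 10→18

18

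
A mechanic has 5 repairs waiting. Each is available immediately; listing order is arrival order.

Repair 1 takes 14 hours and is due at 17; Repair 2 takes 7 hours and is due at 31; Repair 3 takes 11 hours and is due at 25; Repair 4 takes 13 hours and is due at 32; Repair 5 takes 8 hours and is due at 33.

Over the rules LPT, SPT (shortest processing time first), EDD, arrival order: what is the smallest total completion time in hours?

140

LPT (decreasing processing time): Repair 1 Repair 4 Repair 3 Repair 5 Repair 2.
Repair 1: 0→14
Repair 4: 14→27
Repair 3: 27→38
Repair 5: 38→46
Repair 2: 46→53
Sum = 14+27+38+46+53 = 178.
SPT (increasing processing time): Repair 2 Repair 5 Repair 3 Repair 4 Repair 1.
Repair 2: 0→7
Repair 5: 7→15
Repair 3: 15→26
Repair 4: 26→39
Repair 1: 39→53
Sum = 7+15+26+39+53 = 140.
EDD (increasing due date): Repair 1 Repair 3 Repair 2 Repair 4 Repair 5.
Repair 1: 0→14
Repair 3: 14→25
Repair 2: 25→32
Repair 4: 32→45
Repair 5: 45→53
Sum = 14+25+32+45+53 = 169.
FIFO (arrival order): Repair 1 Repair 2 Repair 3 Repair 4 Repair 5.
Repair 1: 0→14
Repair 2: 14→21
Repair 3: 21→32
Repair 4: 32→45
Repair 5: 45→53
Sum = 14+21+32+45+53 = 165.
LPT 178, SPT 140, EDD 169, FIFO 165 → minimum 140.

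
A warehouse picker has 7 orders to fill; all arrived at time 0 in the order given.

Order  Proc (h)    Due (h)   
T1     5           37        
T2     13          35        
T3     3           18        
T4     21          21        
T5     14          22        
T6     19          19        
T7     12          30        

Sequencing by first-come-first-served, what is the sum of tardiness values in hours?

171

FIFO (arrival order): T1 T2 T3 T4 T5 T6 T7.
T1: 0→5, due 37, tardiness 0
T2: 5→18, due 35, tardiness 0
T3: 18→21, due 18, tardiness 3
T4: 21→42, due 21, tardiness 21
T5: 42→56, due 22, tardiness 34
T6: 56→75, due 19, tardiness 56
T7: 75→87, due 30, tardiness 57
Sum = 0+0+3+21+34+56+57 = 171.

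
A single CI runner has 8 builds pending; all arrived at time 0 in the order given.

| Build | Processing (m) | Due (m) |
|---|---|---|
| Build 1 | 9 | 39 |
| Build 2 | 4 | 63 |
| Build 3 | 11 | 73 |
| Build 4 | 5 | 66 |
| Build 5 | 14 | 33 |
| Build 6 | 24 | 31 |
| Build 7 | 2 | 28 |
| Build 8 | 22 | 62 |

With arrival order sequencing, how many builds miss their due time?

FIFO (arrival order): Build 1 Build 2 Build 3 Build 4 Build 5 Build 6 Build 7 Build 8.
Build 1: 0→9, due 39, tardiness 0
Build 2: 9→13, due 63, tardiness 0
Build 3: 13→24, due 73, tardiness 0
Build 4: 24→29, due 66, tardiness 0
Build 5: 29→43, due 33, tardiness 10
Build 6: 43→67, due 31, tardiness 36
Build 7: 67→69, due 28, tardiness 41
Build 8: 69→91, due 62, tardiness 29
Late builds: 4.

4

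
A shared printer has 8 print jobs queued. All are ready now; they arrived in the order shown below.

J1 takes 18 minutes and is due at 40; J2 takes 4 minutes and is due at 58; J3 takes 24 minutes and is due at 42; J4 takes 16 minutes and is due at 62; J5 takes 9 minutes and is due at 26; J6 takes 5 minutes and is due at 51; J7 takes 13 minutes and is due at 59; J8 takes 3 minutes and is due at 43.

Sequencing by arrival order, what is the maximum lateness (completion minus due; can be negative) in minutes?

49

FIFO (arrival order): J1 J2 J3 J4 J5 J6 J7 J8.
J1: 0→18, due 40, lateness -22
J2: 18→22, due 58, lateness -36
J3: 22→46, due 42, lateness 4
J4: 46→62, due 62, lateness 0
J5: 62→71, due 26, lateness 45
J6: 71→76, due 51, lateness 25
J7: 76→89, due 59, lateness 30
J8: 89→92, due 43, lateness 49
Maximum = 49.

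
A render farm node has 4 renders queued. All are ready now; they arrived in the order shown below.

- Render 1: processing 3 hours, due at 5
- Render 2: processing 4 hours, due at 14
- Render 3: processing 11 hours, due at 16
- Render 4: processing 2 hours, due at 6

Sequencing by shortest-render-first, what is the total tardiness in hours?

4

SPT (increasing processing time): Render 4 Render 1 Render 2 Render 3.
Render 4: 0→2, due 6, tardiness 0
Render 1: 2→5, due 5, tardiness 0
Render 2: 5→9, due 14, tardiness 0
Render 3: 9→20, due 16, tardiness 4
Sum = 0+0+0+4 = 4.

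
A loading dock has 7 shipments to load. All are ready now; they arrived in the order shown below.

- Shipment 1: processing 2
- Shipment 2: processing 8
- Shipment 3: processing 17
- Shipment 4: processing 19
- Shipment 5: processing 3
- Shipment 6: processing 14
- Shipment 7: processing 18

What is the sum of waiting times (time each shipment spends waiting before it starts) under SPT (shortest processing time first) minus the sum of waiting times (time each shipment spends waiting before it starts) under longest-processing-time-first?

SPT (increasing processing time): Shipment 1 Shipment 5 Shipment 2 Shipment 6 Shipment 3 Shipment 7 Shipment 4.
Shipment 1: waits 0, runs 0→2
Shipment 5: waits 2, runs 2→5
Shipment 2: waits 5, runs 5→13
Shipment 6: waits 13, runs 13→27
Shipment 3: waits 27, runs 27→44
Shipment 7: waits 44, runs 44→62
Shipment 4: waits 62, runs 62→81
Sum = 0+2+5+13+27+44+62 = 153.
LPT (decreasing processing time): Shipment 4 Shipment 7 Shipment 3 Shipment 6 Shipment 2 Shipment 5 Shipment 1.
Shipment 4: waits 0, runs 0→19
Shipment 7: waits 19, runs 19→37
Shipment 3: waits 37, runs 37→54
Shipment 6: waits 54, runs 54→68
Shipment 2: waits 68, runs 68→76
Shipment 5: waits 76, runs 76→79
Shipment 1: waits 79, runs 79→81
Sum = 0+19+37+54+68+76+79 = 333.
Difference = 153 − 333 = -180.

-180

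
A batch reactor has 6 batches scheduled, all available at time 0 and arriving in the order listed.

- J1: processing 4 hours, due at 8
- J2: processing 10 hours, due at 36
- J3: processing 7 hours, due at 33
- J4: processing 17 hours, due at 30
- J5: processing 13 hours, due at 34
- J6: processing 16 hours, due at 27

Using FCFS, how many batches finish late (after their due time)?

FIFO (arrival order): J1 J2 J3 J4 J5 J6.
J1: 0→4, due 8, tardiness 0
J2: 4→14, due 36, tardiness 0
J3: 14→21, due 33, tardiness 0
J4: 21→38, due 30, tardiness 8
J5: 38→51, due 34, tardiness 17
J6: 51→67, due 27, tardiness 40
Late batches: 3.

3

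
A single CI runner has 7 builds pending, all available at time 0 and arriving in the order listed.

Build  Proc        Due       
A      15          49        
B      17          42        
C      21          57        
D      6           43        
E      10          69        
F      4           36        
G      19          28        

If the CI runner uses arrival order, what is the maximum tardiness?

FIFO (arrival order): A B C D E F G.
A: 0→15, due 49, tardiness 0
B: 15→32, due 42, tardiness 0
C: 32→53, due 57, tardiness 0
D: 53→59, due 43, tardiness 16
E: 59→69, due 69, tardiness 0
F: 69→73, due 36, tardiness 37
G: 73→92, due 28, tardiness 64
Maximum = 64.

64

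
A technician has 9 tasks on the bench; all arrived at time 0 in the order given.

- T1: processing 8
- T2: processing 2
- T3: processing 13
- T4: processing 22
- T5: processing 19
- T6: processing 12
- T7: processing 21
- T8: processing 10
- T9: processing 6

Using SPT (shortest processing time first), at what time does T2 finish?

2

SPT (increasing processing time): T2 T9 T1 T8 T6 T3 T5 T7 T4.
T2: 0→2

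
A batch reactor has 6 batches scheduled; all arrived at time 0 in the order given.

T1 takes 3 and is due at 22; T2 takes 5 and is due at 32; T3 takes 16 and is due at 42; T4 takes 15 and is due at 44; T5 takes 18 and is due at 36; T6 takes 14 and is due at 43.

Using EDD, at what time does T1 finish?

3

EDD (increasing due date): T1 T2 T5 T3 T6 T4.
T1: 0→3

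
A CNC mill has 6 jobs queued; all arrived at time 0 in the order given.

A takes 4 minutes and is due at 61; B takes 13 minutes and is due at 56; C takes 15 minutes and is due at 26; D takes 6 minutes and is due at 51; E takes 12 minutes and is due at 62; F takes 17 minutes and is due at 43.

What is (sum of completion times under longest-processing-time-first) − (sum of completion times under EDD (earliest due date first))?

LPT (decreasing processing time): F C B E D A.
F: 0→17
C: 17→32
B: 32→45
E: 45→57
D: 57→63
A: 63→67
Sum = 17+32+45+57+63+67 = 281.
EDD (increasing due date): C F D B A E.
C: 0→15
F: 15→32
D: 32→38
B: 38→51
A: 51→55
E: 55→67
Sum = 15+32+38+51+55+67 = 258.
Difference = 281 − 258 = 23.

23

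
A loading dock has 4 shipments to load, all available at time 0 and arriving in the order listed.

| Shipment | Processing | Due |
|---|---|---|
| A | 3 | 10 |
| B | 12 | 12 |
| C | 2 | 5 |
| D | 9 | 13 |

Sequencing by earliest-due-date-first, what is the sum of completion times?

EDD (increasing due date): C A B D.
C: 0→2
A: 2→5
B: 5→17
D: 17→26
Sum = 2+5+17+26 = 50.

50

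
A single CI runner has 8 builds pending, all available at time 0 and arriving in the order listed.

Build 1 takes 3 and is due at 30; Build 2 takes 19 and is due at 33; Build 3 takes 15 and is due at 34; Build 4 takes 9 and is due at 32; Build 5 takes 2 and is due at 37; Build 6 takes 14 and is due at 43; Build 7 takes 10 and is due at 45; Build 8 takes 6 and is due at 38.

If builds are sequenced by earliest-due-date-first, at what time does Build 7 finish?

78

EDD (increasing due date): Build 1 Build 4 Build 2 Build 3 Build 5 Build 8 Build 6 Build 7.
Build 1: 0→3
Build 4: 3→12
Build 2: 12→31
Build 3: 31→46
Build 5: 46→48
Build 8: 48→54
Build 6: 54→68
Build 7: 68→78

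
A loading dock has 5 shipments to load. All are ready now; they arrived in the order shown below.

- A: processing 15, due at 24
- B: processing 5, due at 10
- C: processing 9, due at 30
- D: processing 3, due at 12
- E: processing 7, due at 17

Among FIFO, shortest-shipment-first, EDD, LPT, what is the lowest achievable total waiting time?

FIFO (arrival order): A B C D E.
A: waits 0, runs 0→15
B: waits 15, runs 15→20
C: waits 20, runs 20→29
D: waits 29, runs 29→32
E: waits 32, runs 32→39
Sum = 0+15+20+29+32 = 96.
SPT (increasing processing time): D B E C A.
D: waits 0, runs 0→3
B: waits 3, runs 3→8
E: waits 8, runs 8→15
C: waits 15, runs 15→24
A: waits 24, runs 24→39
Sum = 0+3+8+15+24 = 50.
EDD (increasing due date): B D E A C.
B: waits 0, runs 0→5
D: waits 5, runs 5→8
E: waits 8, runs 8→15
A: waits 15, runs 15→30
C: waits 30, runs 30→39
Sum = 0+5+8+15+30 = 58.
LPT (decreasing processing time): A C E B D.
A: waits 0, runs 0→15
C: waits 15, runs 15→24
E: waits 24, runs 24→31
B: waits 31, runs 31→36
D: waits 36, runs 36→39
Sum = 0+15+24+31+36 = 106.
FIFO 96, SPT 50, EDD 58, LPT 106 → minimum 50.

50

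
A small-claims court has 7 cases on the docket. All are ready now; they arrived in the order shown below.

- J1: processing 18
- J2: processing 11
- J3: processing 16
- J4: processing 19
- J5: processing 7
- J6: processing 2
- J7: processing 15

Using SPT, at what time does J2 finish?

20

SPT (increasing processing time): J6 J5 J2 J7 J3 J1 J4.
J6: 0→2
J5: 2→9
J2: 9→20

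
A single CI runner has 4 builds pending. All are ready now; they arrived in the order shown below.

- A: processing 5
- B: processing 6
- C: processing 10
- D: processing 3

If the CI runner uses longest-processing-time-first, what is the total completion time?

LPT (decreasing processing time): C B A D.
C: 0→10
B: 10→16
A: 16→21
D: 21→24
Sum = 10+16+21+24 = 71.

71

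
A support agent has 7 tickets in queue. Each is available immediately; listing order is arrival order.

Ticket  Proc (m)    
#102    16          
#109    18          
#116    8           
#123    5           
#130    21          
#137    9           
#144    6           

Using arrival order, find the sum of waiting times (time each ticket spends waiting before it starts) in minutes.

FIFO (arrival order): #102 #109 #116 #123 #130 #137 #144.
#102: waits 0, runs 0→16
#109: waits 16, runs 16→34
#116: waits 34, runs 34→42
#123: waits 42, runs 42→47
#130: waits 47, runs 47→68
#137: waits 68, runs 68→77
#144: waits 77, runs 77→83
Sum = 0+16+34+42+47+68+77 = 284.

284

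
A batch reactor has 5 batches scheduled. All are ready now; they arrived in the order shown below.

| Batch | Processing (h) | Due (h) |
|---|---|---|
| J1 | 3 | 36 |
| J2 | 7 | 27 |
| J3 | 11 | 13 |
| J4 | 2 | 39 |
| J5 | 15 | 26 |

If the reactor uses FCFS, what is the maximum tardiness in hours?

12

FIFO (arrival order): J1 J2 J3 J4 J5.
J1: 0→3, due 36, tardiness 0
J2: 3→10, due 27, tardiness 0
J3: 10→21, due 13, tardiness 8
J4: 21→23, due 39, tardiness 0
J5: 23→38, due 26, tardiness 12
Maximum = 12.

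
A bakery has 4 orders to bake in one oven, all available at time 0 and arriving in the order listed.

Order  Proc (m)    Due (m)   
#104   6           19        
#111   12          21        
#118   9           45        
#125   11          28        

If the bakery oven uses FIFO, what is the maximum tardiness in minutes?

FIFO (arrival order): #104 #111 #118 #125.
#104: 0→6, due 19, tardiness 0
#111: 6→18, due 21, tardiness 0
#118: 18→27, due 45, tardiness 0
#125: 27→38, due 28, tardiness 10
Maximum = 10.

10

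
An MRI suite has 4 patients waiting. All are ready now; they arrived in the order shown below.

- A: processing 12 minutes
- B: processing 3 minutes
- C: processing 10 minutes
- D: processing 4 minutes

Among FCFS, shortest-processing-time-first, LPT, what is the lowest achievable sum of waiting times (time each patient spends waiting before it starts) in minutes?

27

FIFO (arrival order): A B C D.
A: waits 0, runs 0→12
B: waits 12, runs 12→15
C: waits 15, runs 15→25
D: waits 25, runs 25→29
Sum = 0+12+15+25 = 52.
SPT (increasing processing time): B D C A.
B: waits 0, runs 0→3
D: waits 3, runs 3→7
C: waits 7, runs 7→17
A: waits 17, runs 17→29
Sum = 0+3+7+17 = 27.
LPT (decreasing processing time): A C D B.
A: waits 0, runs 0→12
C: waits 12, runs 12→22
D: waits 22, runs 22→26
B: waits 26, runs 26→29
Sum = 0+12+22+26 = 60.
FIFO 52, SPT 27, LPT 60 → minimum 27.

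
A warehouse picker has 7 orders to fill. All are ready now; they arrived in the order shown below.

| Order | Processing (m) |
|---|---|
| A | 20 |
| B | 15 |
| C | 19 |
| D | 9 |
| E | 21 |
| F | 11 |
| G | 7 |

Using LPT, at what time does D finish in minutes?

LPT (decreasing processing time): E A C B F D G.
E: 0→21
A: 21→41
C: 41→60
B: 60→75
F: 75→86
D: 86→95

95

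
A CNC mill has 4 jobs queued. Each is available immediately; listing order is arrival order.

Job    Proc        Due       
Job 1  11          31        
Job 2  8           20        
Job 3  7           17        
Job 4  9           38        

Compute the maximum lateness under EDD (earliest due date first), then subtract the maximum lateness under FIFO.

EDD (increasing due date): Job 3 Job 2 Job 1 Job 4.
Job 3: 0→7, due 17, lateness -10
Job 2: 7→15, due 20, lateness -5
Job 1: 15→26, due 31, lateness -5
Job 4: 26→35, due 38, lateness -3
Maximum = -3.
FIFO (arrival order): Job 1 Job 2 Job 3 Job 4.
Job 1: 0→11, due 31, lateness -20
Job 2: 11→19, due 20, lateness -1
Job 3: 19→26, due 17, lateness 9
Job 4: 26→35, due 38, lateness -3
Maximum = 9.
Difference = -3 − 9 = -12.

-12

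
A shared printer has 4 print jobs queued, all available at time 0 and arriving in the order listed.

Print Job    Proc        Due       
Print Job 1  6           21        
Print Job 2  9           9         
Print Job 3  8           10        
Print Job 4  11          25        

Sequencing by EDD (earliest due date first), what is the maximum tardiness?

9

EDD (increasing due date): Print Job 2 Print Job 3 Print Job 1 Print Job 4.
Print Job 2: 0→9, due 9, tardiness 0
Print Job 3: 9→17, due 10, tardiness 7
Print Job 1: 17→23, due 21, tardiness 2
Print Job 4: 23→34, due 25, tardiness 9
Maximum = 9.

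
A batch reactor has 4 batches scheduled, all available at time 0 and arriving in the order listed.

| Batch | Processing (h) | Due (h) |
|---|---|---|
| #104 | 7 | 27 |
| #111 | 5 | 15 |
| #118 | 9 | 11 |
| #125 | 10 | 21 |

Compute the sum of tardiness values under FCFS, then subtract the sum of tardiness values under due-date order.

13

FIFO (arrival order): #104 #111 #118 #125.
#104: 0→7, due 27, tardiness 0
#111: 7→12, due 15, tardiness 0
#118: 12→21, due 11, tardiness 10
#125: 21→31, due 21, tardiness 10
Sum = 0+0+10+10 = 20.
EDD (increasing due date): #118 #111 #125 #104.
#118: 0→9, due 11, tardiness 0
#111: 9→14, due 15, tardiness 0
#125: 14→24, due 21, tardiness 3
#104: 24→31, due 27, tardiness 4
Sum = 0+0+3+4 = 7.
Difference = 20 − 7 = 13.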